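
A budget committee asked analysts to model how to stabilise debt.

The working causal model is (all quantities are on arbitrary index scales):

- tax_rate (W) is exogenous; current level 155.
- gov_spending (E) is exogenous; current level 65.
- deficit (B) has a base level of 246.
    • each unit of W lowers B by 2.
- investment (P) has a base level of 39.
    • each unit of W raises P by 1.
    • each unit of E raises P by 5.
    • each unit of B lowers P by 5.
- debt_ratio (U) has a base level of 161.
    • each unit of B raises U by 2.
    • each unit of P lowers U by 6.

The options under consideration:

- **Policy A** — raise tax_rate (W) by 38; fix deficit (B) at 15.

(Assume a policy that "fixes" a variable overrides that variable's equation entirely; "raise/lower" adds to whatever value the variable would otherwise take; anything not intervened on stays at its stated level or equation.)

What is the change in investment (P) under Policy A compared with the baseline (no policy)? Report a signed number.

Baseline:
  W = 155
  E = 65
  B = 246 − 2·155 = -64
  P = 39 + 155 + 5·65 − 5·(-64) = 839
Policy A (W + 38, B := 15):
  W = 155 + 38 = 193
  E = 65
  B = 15
  P = 39 + 193 + 5·65 − 5·15 = 482
Change in P: 482 − 839 = -357

-357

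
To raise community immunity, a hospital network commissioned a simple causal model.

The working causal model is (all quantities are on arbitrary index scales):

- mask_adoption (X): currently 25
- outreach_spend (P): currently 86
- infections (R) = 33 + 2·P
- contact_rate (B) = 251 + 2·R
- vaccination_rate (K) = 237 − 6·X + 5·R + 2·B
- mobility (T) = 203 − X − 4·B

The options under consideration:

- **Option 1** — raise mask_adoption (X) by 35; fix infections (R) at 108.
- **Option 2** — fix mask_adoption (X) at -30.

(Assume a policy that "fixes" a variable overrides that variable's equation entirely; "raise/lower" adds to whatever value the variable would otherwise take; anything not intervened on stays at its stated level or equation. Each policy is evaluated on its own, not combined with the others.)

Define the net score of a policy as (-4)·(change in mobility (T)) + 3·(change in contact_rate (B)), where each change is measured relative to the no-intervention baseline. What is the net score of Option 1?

Baseline:
  X = 25
  P = 86
  R = 33 + 2·86 = 205
  B = 251 + 2·205 = 661
  T = 203 − 25 − 4·661 = -2466
Option 1 (X + 35, R := 108):
  X = 25 + 35 = 60
  P = 86
  R = 108
  B = 251 + 2·108 = 467
  T = 203 − 60 − 4·467 = -1725
ΔT = -1725 − (-2466) = 741; ΔB = 467 − 661 = -194
Score = (-4)·741 + 3·(-194) = -3546

-3546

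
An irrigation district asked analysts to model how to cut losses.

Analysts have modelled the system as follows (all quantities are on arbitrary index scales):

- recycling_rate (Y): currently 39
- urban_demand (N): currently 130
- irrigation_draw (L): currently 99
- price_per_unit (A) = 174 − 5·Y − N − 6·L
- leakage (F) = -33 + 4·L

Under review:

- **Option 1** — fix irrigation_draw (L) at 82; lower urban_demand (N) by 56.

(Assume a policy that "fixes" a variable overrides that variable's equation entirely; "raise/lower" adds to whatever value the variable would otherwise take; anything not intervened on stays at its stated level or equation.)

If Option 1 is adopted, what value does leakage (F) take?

295

Option 1 (L := 82, N − 56):
  L = 82
  F = -33 + 4·82 = 295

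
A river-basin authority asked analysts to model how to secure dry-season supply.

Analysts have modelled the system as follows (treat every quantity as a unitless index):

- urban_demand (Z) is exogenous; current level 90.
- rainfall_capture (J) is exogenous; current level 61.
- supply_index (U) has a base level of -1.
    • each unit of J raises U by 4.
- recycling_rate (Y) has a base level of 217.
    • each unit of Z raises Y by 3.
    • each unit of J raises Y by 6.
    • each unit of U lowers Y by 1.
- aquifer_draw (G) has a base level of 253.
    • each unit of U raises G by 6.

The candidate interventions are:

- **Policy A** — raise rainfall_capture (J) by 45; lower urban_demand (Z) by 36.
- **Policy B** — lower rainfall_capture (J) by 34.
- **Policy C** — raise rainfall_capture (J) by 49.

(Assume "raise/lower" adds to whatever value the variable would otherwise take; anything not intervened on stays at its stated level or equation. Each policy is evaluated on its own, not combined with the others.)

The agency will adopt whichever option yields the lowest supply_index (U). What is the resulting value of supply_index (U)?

107

Policy A (J + 45, Z − 36):
  J = 61 + 45 = 106
  U = -1 + 4·106 = 423
Policy B (J − 34):
  J = 61 − 34 = 27
  U = -1 + 4·27 = 107
Policy C (J + 49):
  J = 61 + 49 = 110
  U = -1 + 4·110 = 439
Comparing — Policy A: U=423, Policy B: U=107, Policy C: U=439. Lowest is 107 (Policy B).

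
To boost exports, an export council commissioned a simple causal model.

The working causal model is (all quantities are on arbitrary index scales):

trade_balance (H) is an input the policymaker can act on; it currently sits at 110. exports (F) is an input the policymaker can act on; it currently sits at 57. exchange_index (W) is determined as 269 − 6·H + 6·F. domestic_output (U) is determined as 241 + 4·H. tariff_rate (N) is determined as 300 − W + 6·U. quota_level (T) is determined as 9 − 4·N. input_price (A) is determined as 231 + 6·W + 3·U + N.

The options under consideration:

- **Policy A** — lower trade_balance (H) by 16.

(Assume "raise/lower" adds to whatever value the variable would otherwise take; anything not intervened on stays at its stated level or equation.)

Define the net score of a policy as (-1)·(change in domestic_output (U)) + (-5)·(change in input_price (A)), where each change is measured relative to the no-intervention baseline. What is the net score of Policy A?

544

Baseline:
  H = 110
  F = 57
  W = 269 − 6·110 + 6·57 = -49
  U = 241 + 4·110 = 681
  N = 300 − (-49) + 6·681 = 4435
  A = 231 + 6·(-49) + 3·681 + 4435 = 6415
Policy A (H − 16):
  H = 110 − 16 = 94
  F = 57
  W = 269 − 6·94 + 6·57 = 47
  U = 241 + 4·94 = 617
  N = 300 − 47 + 6·617 = 3955
  A = 231 + 6·47 + 3·617 + 3955 = 6319
ΔU = 617 − 681 = -64; ΔA = 6319 − 6415 = -96
Score = (-1)·(-64) + (-5)·(-96) = 544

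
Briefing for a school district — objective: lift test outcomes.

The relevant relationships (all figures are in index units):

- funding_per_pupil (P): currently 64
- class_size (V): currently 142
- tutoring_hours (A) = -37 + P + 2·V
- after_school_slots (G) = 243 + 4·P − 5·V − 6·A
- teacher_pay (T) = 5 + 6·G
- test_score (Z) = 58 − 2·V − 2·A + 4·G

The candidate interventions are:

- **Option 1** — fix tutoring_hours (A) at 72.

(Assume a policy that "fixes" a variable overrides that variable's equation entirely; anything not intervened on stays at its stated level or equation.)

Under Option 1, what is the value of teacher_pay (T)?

Option 1 (A := 72):
  P = 64
  V = 142
  A = 72
  G = 243 + 4·64 − 5·142 − 6·72 = -643
  T = 5 + 6·(-643) = -3853

-3853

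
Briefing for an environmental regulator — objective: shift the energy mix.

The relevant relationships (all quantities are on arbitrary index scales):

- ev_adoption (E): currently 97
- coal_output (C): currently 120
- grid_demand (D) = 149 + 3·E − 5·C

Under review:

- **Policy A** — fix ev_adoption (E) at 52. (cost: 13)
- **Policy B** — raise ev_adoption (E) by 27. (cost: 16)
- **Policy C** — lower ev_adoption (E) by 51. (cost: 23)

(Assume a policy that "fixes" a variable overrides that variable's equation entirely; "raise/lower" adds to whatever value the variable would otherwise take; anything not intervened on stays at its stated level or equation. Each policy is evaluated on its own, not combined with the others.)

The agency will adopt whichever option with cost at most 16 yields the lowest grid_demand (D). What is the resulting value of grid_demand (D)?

Policy A (E := 52):
  E = 52
  C = 120
  D = 149 + 3·52 − 5·120 = -295
Policy B (E + 27):
  E = 97 + 27 = 124
  C = 120
  D = 149 + 3·124 − 5·120 = -79
Comparing — Policy A: D=-295, Policy B: D=-79. Lowest is -295 (Policy A).

-295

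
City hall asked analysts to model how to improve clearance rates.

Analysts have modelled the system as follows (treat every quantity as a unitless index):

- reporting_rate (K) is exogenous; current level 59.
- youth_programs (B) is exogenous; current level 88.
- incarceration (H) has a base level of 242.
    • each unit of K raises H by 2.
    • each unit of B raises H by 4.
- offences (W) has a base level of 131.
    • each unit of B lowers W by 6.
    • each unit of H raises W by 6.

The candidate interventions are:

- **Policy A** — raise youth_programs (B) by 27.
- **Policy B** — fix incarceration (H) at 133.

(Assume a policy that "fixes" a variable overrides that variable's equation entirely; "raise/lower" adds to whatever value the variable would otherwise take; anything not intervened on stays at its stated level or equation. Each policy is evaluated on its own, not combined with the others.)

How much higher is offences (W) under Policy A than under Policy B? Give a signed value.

Policy A (B + 27):
  K = 59
  B = 88 + 27 = 115
  H = 242 + 2·59 + 4·115 = 820
  W = 131 − 6·115 + 6·820 = 4361
Policy B (H := 133):
  K = 59
  B = 88
  H = 133
  W = 131 − 6·88 + 6·133 = 401
W: 4361 − 401 = 3960

3960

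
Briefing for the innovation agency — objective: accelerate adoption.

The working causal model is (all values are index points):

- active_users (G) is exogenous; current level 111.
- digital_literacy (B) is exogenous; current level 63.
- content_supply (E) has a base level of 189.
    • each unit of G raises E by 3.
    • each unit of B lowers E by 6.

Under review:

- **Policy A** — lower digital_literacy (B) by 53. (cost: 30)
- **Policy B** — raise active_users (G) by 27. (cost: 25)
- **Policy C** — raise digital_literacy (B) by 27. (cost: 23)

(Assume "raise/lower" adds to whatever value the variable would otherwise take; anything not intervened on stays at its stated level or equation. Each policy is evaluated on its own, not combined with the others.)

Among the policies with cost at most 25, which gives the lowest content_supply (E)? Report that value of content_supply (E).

-18

Policy B (G + 27):
  G = 111 + 27 = 138
  B = 63
  E = 189 + 3·138 − 6·63 = 225
Policy C (B + 27):
  G = 111
  B = 63 + 27 = 90
  E = 189 + 3·111 − 6·90 = -18
Comparing — Policy B: E=225, Policy C: E=-18. Lowest is -18 (Policy C).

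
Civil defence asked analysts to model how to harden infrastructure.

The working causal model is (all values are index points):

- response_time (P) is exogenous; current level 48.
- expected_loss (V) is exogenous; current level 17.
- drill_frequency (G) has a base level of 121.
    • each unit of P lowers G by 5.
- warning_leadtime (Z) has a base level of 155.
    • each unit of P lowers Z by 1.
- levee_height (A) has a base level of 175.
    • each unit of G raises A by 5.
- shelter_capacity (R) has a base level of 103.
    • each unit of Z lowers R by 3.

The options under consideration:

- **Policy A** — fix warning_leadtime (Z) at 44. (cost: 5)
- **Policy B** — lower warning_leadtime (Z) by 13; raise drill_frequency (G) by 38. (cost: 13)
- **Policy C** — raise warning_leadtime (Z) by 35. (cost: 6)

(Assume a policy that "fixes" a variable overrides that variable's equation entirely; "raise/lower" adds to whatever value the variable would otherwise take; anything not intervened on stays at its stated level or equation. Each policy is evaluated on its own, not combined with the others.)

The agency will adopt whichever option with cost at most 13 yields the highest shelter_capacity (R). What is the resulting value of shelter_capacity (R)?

-29

Policy A (Z := 44):
  P = 48
  Z = 44
  R = 103 − 3·44 = -29
Policy B (Z − 13, G + 38):
  P = 48
  Z = 155 − 48 (−13 from intervention) = 94
  R = 103 − 3·94 = -179
Policy C (Z + 35):
  P = 48
  Z = 155 − 48 (+35 from intervention) = 142
  R = 103 − 3·142 = -323
Comparing — Policy A: R=-29, Policy B: R=-179, Policy C: R=-323. Highest is -29 (Policy A).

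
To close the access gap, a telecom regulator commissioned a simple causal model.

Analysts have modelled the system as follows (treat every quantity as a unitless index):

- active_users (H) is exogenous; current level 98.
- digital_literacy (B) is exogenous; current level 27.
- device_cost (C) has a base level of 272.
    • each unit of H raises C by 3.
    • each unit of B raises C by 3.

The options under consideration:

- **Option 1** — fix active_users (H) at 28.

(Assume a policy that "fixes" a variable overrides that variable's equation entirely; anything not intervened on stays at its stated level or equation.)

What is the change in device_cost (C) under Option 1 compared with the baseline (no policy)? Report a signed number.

-210

Baseline:
  H = 98
  B = 27
  C = 272 + 3·98 + 3·27 = 647
Option 1 (H := 28):
  H = 28
  B = 27
  C = 272 + 3·28 + 3·27 = 437
Change in C: 437 − 647 = -210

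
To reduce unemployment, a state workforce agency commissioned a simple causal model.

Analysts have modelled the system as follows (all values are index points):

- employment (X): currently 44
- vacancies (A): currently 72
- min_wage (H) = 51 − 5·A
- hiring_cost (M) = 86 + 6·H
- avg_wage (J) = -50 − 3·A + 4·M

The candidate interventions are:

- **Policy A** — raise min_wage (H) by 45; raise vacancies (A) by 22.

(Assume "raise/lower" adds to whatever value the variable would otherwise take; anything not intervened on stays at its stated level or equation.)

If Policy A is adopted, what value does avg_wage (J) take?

-8964

Policy A (H + 45, A + 22):
  A = 72 + 22 = 94
  H = 51 − 5·94 (+45 from intervention) = -374
  M = 86 + 6·(-374) = -2158
  J = -50 − 3·94 + 4·(-2158) = -8964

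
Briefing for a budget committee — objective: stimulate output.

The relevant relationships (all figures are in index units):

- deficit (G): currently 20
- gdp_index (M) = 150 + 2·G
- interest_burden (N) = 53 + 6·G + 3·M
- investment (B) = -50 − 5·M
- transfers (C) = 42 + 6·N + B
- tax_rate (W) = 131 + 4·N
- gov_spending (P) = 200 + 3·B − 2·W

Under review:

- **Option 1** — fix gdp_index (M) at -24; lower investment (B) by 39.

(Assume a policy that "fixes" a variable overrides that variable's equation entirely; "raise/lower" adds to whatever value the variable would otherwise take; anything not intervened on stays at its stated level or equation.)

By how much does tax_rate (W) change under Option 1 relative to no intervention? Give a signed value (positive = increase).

-2568

Baseline:
  G = 20
  M = 150 + 2·20 = 190
  N = 53 + 6·20 + 3·190 = 743
  W = 131 + 4·743 = 3103
Option 1 (M := -24, B − 39):
  G = 20
  M = -24
  N = 53 + 6·20 + 3·(-24) = 101
  W = 131 + 4·101 = 535
Change in W: 535 − 3103 = -2568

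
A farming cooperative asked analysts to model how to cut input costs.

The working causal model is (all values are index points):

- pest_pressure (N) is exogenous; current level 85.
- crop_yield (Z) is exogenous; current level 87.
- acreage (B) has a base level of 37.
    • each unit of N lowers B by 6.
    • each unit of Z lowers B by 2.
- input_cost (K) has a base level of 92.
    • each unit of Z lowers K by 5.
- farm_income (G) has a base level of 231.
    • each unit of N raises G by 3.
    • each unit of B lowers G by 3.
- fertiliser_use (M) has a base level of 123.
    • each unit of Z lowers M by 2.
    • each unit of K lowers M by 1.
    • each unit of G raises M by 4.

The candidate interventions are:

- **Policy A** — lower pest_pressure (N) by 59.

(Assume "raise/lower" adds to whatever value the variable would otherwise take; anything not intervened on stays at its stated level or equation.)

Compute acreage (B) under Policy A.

Policy A (N − 59):
  N = 85 − 59 = 26
  Z = 87
  B = 37 − 6·26 − 2·87 = -293

-293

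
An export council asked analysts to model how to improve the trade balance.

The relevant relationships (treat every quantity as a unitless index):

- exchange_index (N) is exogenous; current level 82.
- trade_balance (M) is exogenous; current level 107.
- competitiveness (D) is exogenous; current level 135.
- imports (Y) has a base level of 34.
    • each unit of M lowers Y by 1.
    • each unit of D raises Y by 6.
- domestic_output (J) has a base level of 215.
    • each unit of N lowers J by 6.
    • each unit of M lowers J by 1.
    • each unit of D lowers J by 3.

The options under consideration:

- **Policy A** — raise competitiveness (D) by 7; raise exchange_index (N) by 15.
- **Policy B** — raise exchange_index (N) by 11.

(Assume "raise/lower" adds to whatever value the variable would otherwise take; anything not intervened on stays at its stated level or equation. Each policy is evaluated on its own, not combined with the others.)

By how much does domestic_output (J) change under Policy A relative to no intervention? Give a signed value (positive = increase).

Baseline:
  N = 82
  M = 107
  D = 135
  J = 215 − 6·82 − 107 − 3·135 = -789
Policy A (D + 7, N + 15):
  N = 82 + 15 = 97
  M = 107
  D = 135 + 7 = 142
  J = 215 − 6·97 − 107 − 3·142 = -900
Change in J: -900 − (-789) = -111

-111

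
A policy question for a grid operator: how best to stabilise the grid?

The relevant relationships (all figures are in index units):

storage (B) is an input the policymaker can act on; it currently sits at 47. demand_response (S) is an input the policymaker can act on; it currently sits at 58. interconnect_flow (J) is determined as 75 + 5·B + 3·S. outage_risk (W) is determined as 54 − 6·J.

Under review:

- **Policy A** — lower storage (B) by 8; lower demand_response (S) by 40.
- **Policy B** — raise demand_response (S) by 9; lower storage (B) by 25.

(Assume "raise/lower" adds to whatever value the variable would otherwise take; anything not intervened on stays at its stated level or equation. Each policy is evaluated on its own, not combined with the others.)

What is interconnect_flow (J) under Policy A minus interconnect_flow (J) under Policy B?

Policy A (B − 8, S − 40):
  B = 47 − 8 = 39
  S = 58 − 40 = 18
  J = 75 + 5·39 + 3·18 = 324
Policy B (S + 9, B − 25):
  B = 47 − 25 = 22
  S = 58 + 9 = 67
  J = 75 + 5·22 + 3·67 = 386
J: 324 − 386 = -62

-62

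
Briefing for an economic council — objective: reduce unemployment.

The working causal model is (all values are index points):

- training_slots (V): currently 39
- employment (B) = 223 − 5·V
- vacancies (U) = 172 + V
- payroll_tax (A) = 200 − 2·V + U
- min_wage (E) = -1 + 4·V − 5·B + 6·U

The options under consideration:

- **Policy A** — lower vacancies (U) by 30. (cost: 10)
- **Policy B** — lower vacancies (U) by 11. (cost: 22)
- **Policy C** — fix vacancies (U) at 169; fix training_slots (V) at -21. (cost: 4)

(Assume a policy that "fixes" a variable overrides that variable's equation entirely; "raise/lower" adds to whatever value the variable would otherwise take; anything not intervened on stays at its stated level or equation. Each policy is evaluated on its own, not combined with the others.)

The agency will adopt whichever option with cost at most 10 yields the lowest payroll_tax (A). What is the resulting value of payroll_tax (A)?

303

Policy A (U − 30):
  V = 39
  U = 172 + 39 (−30 from intervention) = 181
  A = 200 − 2·39 + 181 = 303
Policy C (U := 169, V := -21):
  V = -21
  U = 169
  A = 200 − 2·(-21) + 169 = 411
Comparing — Policy A: A=303, Policy C: A=411. Lowest is 303 (Policy A).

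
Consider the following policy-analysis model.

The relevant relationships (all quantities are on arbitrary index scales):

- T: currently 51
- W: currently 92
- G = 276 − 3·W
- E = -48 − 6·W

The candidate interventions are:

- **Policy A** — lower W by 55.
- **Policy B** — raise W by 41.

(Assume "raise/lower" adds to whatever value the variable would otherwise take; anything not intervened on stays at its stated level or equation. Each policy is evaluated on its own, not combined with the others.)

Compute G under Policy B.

Policy B (W + 41):
  W = 92 + 41 = 133
  G = 276 − 3·133 = -123

-123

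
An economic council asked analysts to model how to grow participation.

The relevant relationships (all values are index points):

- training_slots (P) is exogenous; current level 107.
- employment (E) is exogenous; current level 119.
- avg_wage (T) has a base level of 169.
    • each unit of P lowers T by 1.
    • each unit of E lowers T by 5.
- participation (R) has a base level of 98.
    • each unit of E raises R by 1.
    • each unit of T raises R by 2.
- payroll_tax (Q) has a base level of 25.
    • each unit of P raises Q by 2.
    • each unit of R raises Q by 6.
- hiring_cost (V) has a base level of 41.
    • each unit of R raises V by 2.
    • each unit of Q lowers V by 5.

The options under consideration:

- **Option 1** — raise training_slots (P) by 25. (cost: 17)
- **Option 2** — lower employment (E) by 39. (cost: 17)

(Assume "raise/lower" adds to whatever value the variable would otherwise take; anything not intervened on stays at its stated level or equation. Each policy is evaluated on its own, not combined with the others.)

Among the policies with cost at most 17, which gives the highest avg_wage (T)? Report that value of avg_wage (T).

Option 1 (P + 25):
  P = 107 + 25 = 132
  E = 119
  T = 169 − 132 − 5·119 = -558
Option 2 (E − 39):
  P = 107
  E = 119 − 39 = 80
  T = 169 − 107 − 5·80 = -338
Comparing — Option 1: T=-558, Option 2: T=-338. Highest is -338 (Option 2).

-338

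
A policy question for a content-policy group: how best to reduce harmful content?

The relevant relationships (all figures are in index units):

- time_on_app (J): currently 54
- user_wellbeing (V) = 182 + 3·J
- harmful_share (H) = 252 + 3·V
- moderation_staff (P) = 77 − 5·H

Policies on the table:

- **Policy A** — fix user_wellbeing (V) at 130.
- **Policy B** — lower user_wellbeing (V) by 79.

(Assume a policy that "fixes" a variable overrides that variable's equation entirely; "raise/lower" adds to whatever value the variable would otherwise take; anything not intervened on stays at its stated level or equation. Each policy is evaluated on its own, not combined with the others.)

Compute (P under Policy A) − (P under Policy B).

Policy A (V := 130):
  J = 54
  V = 130
  H = 252 + 3·130 = 642
  P = 77 − 5·642 = -3133
Policy B (V − 79):
  J = 54
  V = 182 + 3·54 (−79 from intervention) = 265
  H = 252 + 3·265 = 1047
  P = 77 − 5·1047 = -5158
P: -3133 − (-5158) = 2025

2025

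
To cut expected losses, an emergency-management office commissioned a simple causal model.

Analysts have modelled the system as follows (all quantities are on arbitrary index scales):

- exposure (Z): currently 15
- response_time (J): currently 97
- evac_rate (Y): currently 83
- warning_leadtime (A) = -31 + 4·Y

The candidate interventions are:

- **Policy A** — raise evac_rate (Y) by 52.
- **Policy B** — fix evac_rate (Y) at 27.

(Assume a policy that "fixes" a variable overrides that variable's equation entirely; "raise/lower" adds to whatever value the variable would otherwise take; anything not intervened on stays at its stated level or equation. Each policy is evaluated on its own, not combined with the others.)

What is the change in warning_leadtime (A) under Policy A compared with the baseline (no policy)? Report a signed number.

Baseline:
  Y = 83
  A = -31 + 4·83 = 301
Policy A (Y + 52):
  Y = 83 + 52 = 135
  A = -31 + 4·135 = 509
Change in A: 509 − 301 = 208

208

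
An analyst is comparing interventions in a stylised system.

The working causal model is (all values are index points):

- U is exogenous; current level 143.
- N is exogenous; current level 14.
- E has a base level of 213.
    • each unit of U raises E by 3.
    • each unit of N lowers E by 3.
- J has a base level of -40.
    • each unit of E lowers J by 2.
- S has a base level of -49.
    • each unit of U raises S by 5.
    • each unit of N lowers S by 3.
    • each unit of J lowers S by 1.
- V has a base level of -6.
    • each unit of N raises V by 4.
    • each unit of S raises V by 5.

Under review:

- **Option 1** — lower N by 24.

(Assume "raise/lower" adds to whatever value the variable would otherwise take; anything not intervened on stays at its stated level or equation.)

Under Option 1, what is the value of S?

2080

Option 1 (N − 24):
  U = 143
  N = 14 − 24 = -10
  E = 213 + 3·143 − 3·(-10) = 672
  J = -40 − 2·672 = -1384
  S = -49 + 5·143 − 3·(-10) − (-1384) = 2080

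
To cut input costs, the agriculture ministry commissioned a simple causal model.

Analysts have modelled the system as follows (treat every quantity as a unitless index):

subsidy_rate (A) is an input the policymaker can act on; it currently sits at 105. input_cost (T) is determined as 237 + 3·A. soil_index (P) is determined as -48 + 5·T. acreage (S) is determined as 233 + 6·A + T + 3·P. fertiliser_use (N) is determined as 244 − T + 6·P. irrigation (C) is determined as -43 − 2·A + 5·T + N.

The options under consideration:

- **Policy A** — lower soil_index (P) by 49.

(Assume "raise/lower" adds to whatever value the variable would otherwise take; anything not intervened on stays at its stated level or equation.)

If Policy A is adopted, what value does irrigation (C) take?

Policy A (P − 49):
  A = 105
  T = 237 + 3·105 = 552
  P = -48 + 5·552 (−49 from intervention) = 2663
  N = 244 − 552 + 6·2663 = 15670
  C = -43 − 2·105 + 5·552 + 15670 = 18177

18177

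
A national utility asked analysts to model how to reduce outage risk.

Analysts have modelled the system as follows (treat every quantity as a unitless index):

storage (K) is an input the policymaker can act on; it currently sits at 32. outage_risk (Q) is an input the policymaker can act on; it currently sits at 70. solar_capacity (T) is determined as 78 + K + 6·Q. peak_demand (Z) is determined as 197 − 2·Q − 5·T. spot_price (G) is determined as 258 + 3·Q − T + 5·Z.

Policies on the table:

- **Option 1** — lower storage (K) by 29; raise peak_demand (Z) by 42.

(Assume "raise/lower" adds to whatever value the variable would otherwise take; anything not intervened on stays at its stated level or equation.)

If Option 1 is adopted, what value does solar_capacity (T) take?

501

Option 1 (K − 29, Z + 42):
  K = 32 − 29 = 3
  Q = 70
  T = 78 + 3 + 6·70 = 501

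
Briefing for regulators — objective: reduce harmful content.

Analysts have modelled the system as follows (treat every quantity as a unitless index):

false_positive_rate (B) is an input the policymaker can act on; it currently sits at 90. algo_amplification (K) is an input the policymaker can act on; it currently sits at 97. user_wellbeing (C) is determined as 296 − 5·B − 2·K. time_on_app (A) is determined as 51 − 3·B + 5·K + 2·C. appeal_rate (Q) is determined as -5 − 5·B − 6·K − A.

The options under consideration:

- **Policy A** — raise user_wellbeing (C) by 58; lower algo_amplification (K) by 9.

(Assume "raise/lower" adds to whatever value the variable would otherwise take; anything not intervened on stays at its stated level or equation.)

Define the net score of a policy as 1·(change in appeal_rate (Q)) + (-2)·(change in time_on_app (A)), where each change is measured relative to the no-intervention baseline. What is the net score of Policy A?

-267

Baseline:
  B = 90
  K = 97
  C = 296 − 5·90 − 2·97 = -348
  A = 51 − 3·90 + 5·97 + 2·(-348) = -430
  Q = -5 − 5·90 − 6·97 − (-430) = -607
Policy A (C + 58, K − 9):
  B = 90
  K = 97 − 9 = 88
  C = 296 − 5·90 − 2·88 (+58 from intervention) = -272
  A = 51 − 3·90 + 5·88 + 2·(-272) = -323
  Q = -5 − 5·90 − 6·88 − (-323) = -660
ΔQ = -660 − (-607) = -53; ΔA = -323 − (-430) = 107
Score = 1·(-53) + (-2)·107 = -267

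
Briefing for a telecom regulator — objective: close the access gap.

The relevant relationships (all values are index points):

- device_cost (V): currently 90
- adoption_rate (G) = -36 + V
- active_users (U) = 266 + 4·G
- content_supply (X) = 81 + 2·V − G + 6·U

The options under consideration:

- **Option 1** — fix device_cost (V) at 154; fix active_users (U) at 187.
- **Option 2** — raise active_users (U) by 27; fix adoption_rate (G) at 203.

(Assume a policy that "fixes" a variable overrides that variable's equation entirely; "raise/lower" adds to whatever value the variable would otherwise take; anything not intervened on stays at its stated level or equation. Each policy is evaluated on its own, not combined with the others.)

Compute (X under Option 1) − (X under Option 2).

Option 1 (V := 154, U := 187):
  V = 154
  G = -36 + 154 = 118
  U = 187
  X = 81 + 2·154 − 118 + 6·187 = 1393
Option 2 (U + 27, G := 203):
  V = 90
  G = 203
  U = 266 + 4·203 (+27 from intervention) = 1105
  X = 81 + 2·90 − 203 + 6·1105 = 6688
X: 1393 − 6688 = -5295

-5295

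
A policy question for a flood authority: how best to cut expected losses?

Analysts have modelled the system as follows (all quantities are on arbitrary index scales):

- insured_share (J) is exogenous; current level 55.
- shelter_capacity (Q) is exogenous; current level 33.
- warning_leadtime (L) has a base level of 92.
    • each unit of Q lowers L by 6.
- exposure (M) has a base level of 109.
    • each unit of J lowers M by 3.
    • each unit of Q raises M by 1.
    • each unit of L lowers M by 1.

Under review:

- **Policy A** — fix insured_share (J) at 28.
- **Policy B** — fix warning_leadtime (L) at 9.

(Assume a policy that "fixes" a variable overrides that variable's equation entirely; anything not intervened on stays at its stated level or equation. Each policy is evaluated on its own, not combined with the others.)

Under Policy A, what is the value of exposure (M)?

164

Policy A (J := 28):
  J = 28
  Q = 33
  L = 92 − 6·33 = -106
  M = 109 − 3·28 + 33 − (-106) = 164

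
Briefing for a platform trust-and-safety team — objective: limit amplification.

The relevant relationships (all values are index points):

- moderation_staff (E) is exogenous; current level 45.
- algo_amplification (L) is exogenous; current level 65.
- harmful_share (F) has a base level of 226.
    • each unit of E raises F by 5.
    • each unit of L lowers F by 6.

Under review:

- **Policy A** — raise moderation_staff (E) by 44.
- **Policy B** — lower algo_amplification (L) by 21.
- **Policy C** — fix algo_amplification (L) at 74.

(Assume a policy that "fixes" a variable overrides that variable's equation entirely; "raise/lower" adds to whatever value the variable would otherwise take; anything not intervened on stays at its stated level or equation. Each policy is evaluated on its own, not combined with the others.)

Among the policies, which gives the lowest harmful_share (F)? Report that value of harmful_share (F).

Policy A (E + 44):
  E = 45 + 44 = 89
  L = 65
  F = 226 + 5·89 − 6·65 = 281
Policy B (L − 21):
  E = 45
  L = 65 − 21 = 44
  F = 226 + 5·45 − 6·44 = 187
Policy C (L := 74):
  E = 45
  L = 74
  F = 226 + 5·45 − 6·74 = 7
Comparing — Policy A: F=281, Policy B: F=187, Policy C: F=7. Lowest is 7 (Policy C).

7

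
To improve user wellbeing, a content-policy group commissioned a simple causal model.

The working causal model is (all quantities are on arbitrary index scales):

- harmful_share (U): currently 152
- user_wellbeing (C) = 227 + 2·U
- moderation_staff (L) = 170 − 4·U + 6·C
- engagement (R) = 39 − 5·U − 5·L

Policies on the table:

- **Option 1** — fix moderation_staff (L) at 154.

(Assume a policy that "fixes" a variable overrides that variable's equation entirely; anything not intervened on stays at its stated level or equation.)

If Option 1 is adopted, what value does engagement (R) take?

-1491

Option 1 (L := 154):
  U = 152
  C = 227 + 2·152 = 531
  L = 154
  R = 39 − 5·152 − 5·154 = -1491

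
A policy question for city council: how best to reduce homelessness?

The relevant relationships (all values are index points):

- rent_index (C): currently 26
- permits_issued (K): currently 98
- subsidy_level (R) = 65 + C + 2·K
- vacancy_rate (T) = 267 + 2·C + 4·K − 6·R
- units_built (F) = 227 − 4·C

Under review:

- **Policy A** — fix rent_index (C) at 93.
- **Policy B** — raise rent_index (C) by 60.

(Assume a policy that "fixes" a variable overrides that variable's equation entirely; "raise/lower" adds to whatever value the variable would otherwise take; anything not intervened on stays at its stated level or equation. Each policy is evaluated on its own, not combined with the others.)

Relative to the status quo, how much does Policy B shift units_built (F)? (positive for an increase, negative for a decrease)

-240

Baseline:
  C = 26
  F = 227 − 4·26 = 123
Policy B (C + 60):
  C = 26 + 60 = 86
  F = 227 − 4·86 = -117
Change in F: -117 − 123 = -240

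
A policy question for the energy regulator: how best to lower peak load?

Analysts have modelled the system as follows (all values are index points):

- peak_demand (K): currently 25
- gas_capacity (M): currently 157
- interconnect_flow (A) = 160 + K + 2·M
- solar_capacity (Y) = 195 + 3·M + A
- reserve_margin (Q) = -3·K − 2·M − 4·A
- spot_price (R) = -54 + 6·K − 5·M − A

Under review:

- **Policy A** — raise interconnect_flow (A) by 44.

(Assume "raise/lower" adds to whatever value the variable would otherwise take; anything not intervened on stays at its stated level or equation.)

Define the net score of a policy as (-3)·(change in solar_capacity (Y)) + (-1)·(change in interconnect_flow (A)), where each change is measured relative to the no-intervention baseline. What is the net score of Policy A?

-176

Baseline:
  K = 25
  M = 157
  A = 160 + 25 + 2·157 = 499
  Y = 195 + 3·157 + 499 = 1165
Policy A (A + 44):
  K = 25
  M = 157
  A = 160 + 25 + 2·157 (+44 from intervention) = 543
  Y = 195 + 3·157 + 543 = 1209
ΔY = 1209 − 1165 = 44; ΔA = 543 − 499 = 44
Score = (-3)·44 + (-1)·44 = -176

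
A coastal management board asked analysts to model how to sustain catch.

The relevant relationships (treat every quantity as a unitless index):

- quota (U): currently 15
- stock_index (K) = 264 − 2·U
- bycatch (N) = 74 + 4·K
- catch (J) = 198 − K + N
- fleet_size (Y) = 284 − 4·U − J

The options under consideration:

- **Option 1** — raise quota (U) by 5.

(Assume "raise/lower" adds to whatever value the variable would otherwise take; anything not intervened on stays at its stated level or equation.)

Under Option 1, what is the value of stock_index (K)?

Option 1 (U + 5):
  U = 15 + 5 = 20
  K = 264 − 2·20 = 224

224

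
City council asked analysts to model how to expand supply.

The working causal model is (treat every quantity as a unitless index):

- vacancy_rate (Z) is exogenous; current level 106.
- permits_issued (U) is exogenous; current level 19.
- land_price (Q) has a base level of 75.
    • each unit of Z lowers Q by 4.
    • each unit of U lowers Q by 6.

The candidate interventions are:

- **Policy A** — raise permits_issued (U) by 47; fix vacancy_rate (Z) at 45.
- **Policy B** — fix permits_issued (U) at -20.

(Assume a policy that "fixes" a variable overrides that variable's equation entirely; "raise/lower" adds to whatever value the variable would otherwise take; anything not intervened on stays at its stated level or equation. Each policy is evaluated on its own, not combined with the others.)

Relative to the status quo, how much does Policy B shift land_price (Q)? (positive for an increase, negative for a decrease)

234

Baseline:
  Z = 106
  U = 19
  Q = 75 − 4·106 − 6·19 = -463
Policy B (U := -20):
  Z = 106
  U = -20
  Q = 75 − 4·106 − 6·(-20) = -229
Change in Q: -229 − (-463) = 234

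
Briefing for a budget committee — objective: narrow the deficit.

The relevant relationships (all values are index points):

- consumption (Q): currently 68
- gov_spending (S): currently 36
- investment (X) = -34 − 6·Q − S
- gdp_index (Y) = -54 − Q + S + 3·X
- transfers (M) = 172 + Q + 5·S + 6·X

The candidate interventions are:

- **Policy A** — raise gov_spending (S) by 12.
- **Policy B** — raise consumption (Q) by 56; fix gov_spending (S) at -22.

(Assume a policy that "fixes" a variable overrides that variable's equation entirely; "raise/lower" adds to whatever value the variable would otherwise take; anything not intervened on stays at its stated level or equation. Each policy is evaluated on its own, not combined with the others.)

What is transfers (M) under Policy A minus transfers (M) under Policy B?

1890

Policy A (S + 12):
  Q = 68
  S = 36 + 12 = 48
  X = -34 − 6·68 − 48 = -490
  M = 172 + 68 + 5·48 + 6·(-490) = -2460
Policy B (Q + 56, S := -22):
  Q = 68 + 56 = 124
  S = -22
  X = -34 − 6·124 − (-22) = -756
  M = 172 + 124 + 5·(-22) + 6·(-756) = -4350
M: -2460 − (-4350) = 1890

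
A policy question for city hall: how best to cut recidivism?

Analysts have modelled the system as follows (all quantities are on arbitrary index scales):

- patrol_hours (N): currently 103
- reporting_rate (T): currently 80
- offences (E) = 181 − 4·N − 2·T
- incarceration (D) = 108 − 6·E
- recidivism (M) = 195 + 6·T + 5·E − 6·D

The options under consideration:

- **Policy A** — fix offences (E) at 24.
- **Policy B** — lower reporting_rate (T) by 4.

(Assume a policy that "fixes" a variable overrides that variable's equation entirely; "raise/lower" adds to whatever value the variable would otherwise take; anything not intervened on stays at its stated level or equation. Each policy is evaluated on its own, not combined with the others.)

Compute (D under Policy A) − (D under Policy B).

Policy A (E := 24):
  N = 103
  T = 80
  E = 24
  D = 108 − 6·24 = -36
Policy B (T − 4):
  N = 103
  T = 80 − 4 = 76
  E = 181 − 4·103 − 2·76 = -383
  D = 108 − 6·(-383) = 2406
D: -36 − 2406 = -2442

-2442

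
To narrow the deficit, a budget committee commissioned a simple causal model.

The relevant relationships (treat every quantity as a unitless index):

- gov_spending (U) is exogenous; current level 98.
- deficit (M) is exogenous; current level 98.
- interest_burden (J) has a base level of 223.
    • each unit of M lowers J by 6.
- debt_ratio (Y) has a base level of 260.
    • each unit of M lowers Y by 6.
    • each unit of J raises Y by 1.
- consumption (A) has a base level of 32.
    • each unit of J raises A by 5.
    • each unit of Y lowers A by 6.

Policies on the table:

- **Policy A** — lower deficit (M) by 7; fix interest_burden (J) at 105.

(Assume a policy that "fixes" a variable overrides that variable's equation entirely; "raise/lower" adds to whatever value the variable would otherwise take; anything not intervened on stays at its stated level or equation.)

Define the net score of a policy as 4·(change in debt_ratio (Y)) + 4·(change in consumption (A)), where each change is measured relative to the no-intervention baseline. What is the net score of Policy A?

-840

Baseline:
  M = 98
  J = 223 − 6·98 = -365
  Y = 260 − 6·98 + (-365) = -693
  A = 32 + 5·(-365) − 6·(-693) = 2365
Policy A (M − 7, J := 105):
  M = 98 − 7 = 91
  J = 105
  Y = 260 − 6·91 + 105 = -181
  A = 32 + 5·105 − 6·(-181) = 1643
ΔY = -181 − (-693) = 512; ΔA = 1643 − 2365 = -722
Score = 4·512 + 4·(-722) = -840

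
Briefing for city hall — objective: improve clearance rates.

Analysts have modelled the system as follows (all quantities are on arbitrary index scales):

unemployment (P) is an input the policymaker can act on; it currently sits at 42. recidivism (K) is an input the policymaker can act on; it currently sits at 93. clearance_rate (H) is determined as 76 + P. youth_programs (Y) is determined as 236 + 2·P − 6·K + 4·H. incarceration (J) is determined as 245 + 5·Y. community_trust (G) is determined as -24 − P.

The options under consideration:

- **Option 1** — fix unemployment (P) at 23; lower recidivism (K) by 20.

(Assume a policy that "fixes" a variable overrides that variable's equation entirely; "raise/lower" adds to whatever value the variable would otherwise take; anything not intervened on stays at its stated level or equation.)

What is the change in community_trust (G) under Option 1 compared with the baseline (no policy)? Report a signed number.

Baseline:
  P = 42
  G = -24 − 42 = -66
Option 1 (P := 23, K − 20):
  P = 23
  G = -24 − 23 = -47
Change in G: -47 − (-66) = 19

19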